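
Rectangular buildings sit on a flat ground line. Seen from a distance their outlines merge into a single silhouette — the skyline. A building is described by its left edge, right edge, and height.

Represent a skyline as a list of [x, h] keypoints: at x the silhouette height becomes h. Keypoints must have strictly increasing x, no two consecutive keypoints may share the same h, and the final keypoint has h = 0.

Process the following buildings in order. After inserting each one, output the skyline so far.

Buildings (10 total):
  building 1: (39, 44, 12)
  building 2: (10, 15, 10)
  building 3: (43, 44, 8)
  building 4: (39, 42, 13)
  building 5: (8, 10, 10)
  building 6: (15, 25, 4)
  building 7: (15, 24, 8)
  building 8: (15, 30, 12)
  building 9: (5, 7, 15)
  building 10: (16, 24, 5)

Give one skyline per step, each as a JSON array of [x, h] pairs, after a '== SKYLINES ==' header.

== SKYLINES ==
[[39,12],[44,0]]
[[10,10],[15,0],[39,12],[44,0]]
[[10,10],[15,0],[39,12],[44,0]]
[[10,10],[15,0],[39,13],[42,12],[44,0]]
[[8,10],[15,0],[39,13],[42,12],[44,0]]
[[8,10],[15,4],[25,0],[39,13],[42,12],[44,0]]
[[8,10],[15,8],[24,4],[25,0],[39,13],[42,12],[44,0]]
[[8,10],[15,12],[30,0],[39,13],[42,12],[44,0]]
[[5,15],[7,0],[8,10],[15,12],[30,0],[39,13],[42,12],[44,0]]
[[5,15],[7,0],[8,10],[15,12],[30,0],[39,13],[42,12],[44,0]]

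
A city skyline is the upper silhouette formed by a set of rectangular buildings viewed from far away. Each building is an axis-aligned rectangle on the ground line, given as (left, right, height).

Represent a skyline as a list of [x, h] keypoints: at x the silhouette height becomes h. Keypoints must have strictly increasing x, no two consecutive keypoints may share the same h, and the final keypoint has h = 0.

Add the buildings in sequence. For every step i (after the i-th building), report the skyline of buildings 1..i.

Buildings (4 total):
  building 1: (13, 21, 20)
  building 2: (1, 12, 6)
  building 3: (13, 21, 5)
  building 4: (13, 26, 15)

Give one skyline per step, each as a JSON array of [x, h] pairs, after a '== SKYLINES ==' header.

== SKYLINES ==
[[13,20],[21,0]]
[[1,6],[12,0],[13,20],[21,0]]
[[1,6],[12,0],[13,20],[21,0]]
[[1,6],[12,0],[13,20],[21,15],[26,0]]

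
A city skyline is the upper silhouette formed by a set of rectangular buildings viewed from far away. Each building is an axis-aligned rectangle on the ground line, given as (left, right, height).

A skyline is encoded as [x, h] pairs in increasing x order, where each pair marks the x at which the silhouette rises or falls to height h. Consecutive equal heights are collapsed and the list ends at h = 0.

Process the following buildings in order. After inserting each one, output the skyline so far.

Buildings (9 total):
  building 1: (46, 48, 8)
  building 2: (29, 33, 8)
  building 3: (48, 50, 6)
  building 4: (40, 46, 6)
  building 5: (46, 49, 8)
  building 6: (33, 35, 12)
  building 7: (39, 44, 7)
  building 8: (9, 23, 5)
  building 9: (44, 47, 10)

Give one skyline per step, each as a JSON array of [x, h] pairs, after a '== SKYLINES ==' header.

== SKYLINES ==
[[46,8],[48,0]]
[[29,8],[33,0],[46,8],[48,0]]
[[29,8],[33,0],[46,8],[48,6],[50,0]]
[[29,8],[33,0],[40,6],[46,8],[48,6],[50,0]]
[[29,8],[33,0],[40,6],[46,8],[49,6],[50,0]]
[[29,8],[33,12],[35,0],[40,6],[46,8],[49,6],[50,0]]
[[29,8],[33,12],[35,0],[39,7],[44,6],[46,8],[49,6],[50,0]]
[[9,5],[23,0],[29,8],[33,12],[35,0],[39,7],[44,6],[46,8],[49,6],[50,0]]
[[9,5],[23,0],[29,8],[33,12],[35,0],[39,7],[44,10],[47,8],[49,6],[50,0]]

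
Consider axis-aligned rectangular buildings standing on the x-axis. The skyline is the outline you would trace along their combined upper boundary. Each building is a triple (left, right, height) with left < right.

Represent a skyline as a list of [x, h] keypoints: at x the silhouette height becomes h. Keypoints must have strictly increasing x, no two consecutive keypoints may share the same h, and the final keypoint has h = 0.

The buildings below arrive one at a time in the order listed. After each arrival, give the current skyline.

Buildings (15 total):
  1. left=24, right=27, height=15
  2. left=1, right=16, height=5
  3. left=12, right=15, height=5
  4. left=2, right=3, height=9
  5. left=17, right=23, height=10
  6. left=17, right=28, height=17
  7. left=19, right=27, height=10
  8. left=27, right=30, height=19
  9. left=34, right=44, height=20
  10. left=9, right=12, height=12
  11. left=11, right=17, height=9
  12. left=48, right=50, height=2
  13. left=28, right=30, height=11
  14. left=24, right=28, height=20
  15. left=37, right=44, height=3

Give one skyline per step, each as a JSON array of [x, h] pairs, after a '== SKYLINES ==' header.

== SKYLINES ==
[[24,15],[27,0]]
[[1,5],[16,0],[24,15],[27,0]]
[[1,5],[16,0],[24,15],[27,0]]
[[1,5],[2,9],[3,5],[16,0],[24,15],[27,0]]
[[1,5],[2,9],[3,5],[16,0],[17,10],[23,0],[24,15],[27,0]]
[[1,5],[2,9],[3,5],[16,0],[17,17],[28,0]]
[[1,5],[2,9],[3,5],[16,0],[17,17],[28,0]]
[[1,5],[2,9],[3,5],[16,0],[17,17],[27,19],[30,0]]
[[1,5],[2,9],[3,5],[16,0],[17,17],[27,19],[30,0],[34,20],[44,0]]
[[1,5],[2,9],[3,5],[9,12],[12,5],[16,0],[17,17],[27,19],[30,0],[34,20],[44,0]]
[[1,5],[2,9],[3,5],[9,12],[12,9],[17,17],[27,19],[30,0],[34,20],[44,0]]
[[1,5],[2,9],[3,5],[9,12],[12,9],[17,17],[27,19],[30,0],[34,20],[44,0],[48,2],[50,0]]
[[1,5],[2,9],[3,5],[9,12],[12,9],[17,17],[27,19],[30,0],[34,20],[44,0],[48,2],[50,0]]
[[1,5],[2,9],[3,5],[9,12],[12,9],[17,17],[24,20],[28,19],[30,0],[34,20],[44,0],[48,2],[50,0]]
[[1,5],[2,9],[3,5],[9,12],[12,9],[17,17],[24,20],[28,19],[30,0],[34,20],[44,0],[48,2],[50,0]]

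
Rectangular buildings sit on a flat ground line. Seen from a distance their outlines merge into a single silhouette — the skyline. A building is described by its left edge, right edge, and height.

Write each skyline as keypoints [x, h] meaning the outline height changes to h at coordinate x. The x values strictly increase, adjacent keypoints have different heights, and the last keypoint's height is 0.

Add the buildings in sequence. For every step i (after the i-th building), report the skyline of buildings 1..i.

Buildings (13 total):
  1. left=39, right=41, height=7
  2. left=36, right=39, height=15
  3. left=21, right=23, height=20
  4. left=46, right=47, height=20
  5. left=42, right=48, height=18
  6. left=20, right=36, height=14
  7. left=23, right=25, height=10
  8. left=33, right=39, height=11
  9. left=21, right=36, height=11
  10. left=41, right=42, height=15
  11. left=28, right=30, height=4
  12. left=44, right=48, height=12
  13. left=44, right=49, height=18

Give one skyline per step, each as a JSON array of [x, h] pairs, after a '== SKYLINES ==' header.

== SKYLINES ==
[[39,7],[41,0]]
[[36,15],[39,7],[41,0]]
[[21,20],[23,0],[36,15],[39,7],[41,0]]
[[21,20],[23,0],[36,15],[39,7],[41,0],[46,20],[47,0]]
[[21,20],[23,0],[36,15],[39,7],[41,0],[42,18],[46,20],[47,18],[48,0]]
[[20,14],[21,20],[23,14],[36,15],[39,7],[41,0],[42,18],[46,20],[47,18],[48,0]]
[[20,14],[21,20],[23,14],[36,15],[39,7],[41,0],[42,18],[46,20],[47,18],[48,0]]
[[20,14],[21,20],[23,14],[36,15],[39,7],[41,0],[42,18],[46,20],[47,18],[48,0]]
[[20,14],[21,20],[23,14],[36,15],[39,7],[41,0],[42,18],[46,20],[47,18],[48,0]]
[[20,14],[21,20],[23,14],[36,15],[39,7],[41,15],[42,18],[46,20],[47,18],[48,0]]
[[20,14],[21,20],[23,14],[36,15],[39,7],[41,15],[42,18],[46,20],[47,18],[48,0]]
[[20,14],[21,20],[23,14],[36,15],[39,7],[41,15],[42,18],[46,20],[47,18],[48,0]]
[[20,14],[21,20],[23,14],[36,15],[39,7],[41,15],[42,18],[46,20],[47,18],[49,0]]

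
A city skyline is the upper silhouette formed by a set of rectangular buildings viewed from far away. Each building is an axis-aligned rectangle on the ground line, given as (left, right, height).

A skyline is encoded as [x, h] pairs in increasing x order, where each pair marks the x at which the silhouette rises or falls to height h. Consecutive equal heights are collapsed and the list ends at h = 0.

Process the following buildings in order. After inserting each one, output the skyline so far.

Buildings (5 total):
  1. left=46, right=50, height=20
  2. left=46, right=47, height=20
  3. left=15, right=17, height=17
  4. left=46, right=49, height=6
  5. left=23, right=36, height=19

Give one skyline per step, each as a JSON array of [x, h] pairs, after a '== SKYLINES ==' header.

== SKYLINES ==
[[46,20],[50,0]]
[[46,20],[50,0]]
[[15,17],[17,0],[46,20],[50,0]]
[[15,17],[17,0],[46,20],[50,0]]
[[15,17],[17,0],[23,19],[36,0],[46,20],[50,0]]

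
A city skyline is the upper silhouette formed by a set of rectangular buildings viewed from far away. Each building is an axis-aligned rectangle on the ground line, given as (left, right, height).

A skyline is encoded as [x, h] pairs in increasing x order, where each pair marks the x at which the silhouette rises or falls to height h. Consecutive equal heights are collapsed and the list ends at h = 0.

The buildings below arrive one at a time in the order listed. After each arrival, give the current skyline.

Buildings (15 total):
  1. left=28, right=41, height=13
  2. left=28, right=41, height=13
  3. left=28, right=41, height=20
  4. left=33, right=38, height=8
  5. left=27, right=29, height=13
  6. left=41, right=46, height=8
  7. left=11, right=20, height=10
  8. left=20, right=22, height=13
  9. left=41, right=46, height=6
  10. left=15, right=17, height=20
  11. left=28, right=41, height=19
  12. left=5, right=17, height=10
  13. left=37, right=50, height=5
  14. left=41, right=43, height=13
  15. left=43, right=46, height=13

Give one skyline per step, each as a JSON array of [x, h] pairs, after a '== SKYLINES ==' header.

== SKYLINES ==
[[28,13],[41,0]]
[[28,13],[41,0]]
[[28,20],[41,0]]
[[28,20],[41,0]]
[[27,13],[28,20],[41,0]]
[[27,13],[28,20],[41,8],[46,0]]
[[11,10],[20,0],[27,13],[28,20],[41,8],[46,0]]
[[11,10],[20,13],[22,0],[27,13],[28,20],[41,8],[46,0]]
[[11,10],[20,13],[22,0],[27,13],[28,20],[41,8],[46,0]]
[[11,10],[15,20],[17,10],[20,13],[22,0],[27,13],[28,20],[41,8],[46,0]]
[[11,10],[15,20],[17,10],[20,13],[22,0],[27,13],[28,20],[41,8],[46,0]]
[[5,10],[15,20],[17,10],[20,13],[22,0],[27,13],[28,20],[41,8],[46,0]]
[[5,10],[15,20],[17,10],[20,13],[22,0],[27,13],[28,20],[41,8],[46,5],[50,0]]
[[5,10],[15,20],[17,10],[20,13],[22,0],[27,13],[28,20],[41,13],[43,8],[46,5],[50,0]]
[[5,10],[15,20],[17,10],[20,13],[22,0],[27,13],[28,20],[41,13],[46,5],[50,0]]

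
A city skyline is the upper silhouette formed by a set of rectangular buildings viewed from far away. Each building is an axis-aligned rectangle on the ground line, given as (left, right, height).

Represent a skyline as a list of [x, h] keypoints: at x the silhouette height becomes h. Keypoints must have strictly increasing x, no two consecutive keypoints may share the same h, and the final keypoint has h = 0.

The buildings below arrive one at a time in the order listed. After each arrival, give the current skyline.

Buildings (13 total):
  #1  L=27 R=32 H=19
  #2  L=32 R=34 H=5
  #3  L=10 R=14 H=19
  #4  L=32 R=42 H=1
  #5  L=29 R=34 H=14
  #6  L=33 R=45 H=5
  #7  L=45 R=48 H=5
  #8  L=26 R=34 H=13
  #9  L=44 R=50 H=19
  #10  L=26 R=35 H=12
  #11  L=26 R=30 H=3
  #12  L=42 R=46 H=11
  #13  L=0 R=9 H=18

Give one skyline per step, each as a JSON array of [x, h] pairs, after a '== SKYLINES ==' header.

== SKYLINES ==
[[27,19],[32,0]]
[[27,19],[32,5],[34,0]]
[[10,19],[14,0],[27,19],[32,5],[34,0]]
[[10,19],[14,0],[27,19],[32,5],[34,1],[42,0]]
[[10,19],[14,0],[27,19],[32,14],[34,1],[42,0]]
[[10,19],[14,0],[27,19],[32,14],[34,5],[45,0]]
[[10,19],[14,0],[27,19],[32,14],[34,5],[48,0]]
[[10,19],[14,0],[26,13],[27,19],[32,14],[34,5],[48,0]]
[[10,19],[14,0],[26,13],[27,19],[32,14],[34,5],[44,19],[50,0]]
[[10,19],[14,0],[26,13],[27,19],[32,14],[34,12],[35,5],[44,19],[50,0]]
[[10,19],[14,0],[26,13],[27,19],[32,14],[34,12],[35,5],[44,19],[50,0]]
[[10,19],[14,0],[26,13],[27,19],[32,14],[34,12],[35,5],[42,11],[44,19],[50,0]]
[[0,18],[9,0],[10,19],[14,0],[26,13],[27,19],[32,14],[34,12],[35,5],[42,11],[44,19],[50,0]]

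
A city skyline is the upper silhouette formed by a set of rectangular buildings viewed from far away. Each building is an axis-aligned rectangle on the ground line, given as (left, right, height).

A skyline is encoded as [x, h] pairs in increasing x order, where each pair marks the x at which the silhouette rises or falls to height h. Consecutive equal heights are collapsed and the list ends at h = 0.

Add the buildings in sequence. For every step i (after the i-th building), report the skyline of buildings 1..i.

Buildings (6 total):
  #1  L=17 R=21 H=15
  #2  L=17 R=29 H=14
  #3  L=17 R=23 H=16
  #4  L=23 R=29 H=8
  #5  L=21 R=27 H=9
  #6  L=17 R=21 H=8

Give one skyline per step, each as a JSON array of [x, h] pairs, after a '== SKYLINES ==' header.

== SKYLINES ==
[[17,15],[21,0]]
[[17,15],[21,14],[29,0]]
[[17,16],[23,14],[29,0]]
[[17,16],[23,14],[29,0]]
[[17,16],[23,14],[29,0]]
[[17,16],[23,14],[29,0]]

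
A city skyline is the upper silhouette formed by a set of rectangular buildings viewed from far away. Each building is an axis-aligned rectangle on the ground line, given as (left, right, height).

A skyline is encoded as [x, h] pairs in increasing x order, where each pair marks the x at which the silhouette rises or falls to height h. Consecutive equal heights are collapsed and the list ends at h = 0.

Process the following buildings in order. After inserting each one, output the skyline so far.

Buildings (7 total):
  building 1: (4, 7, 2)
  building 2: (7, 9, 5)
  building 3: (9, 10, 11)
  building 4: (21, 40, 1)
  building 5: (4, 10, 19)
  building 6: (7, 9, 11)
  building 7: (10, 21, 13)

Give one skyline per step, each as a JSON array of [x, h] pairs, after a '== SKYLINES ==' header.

== SKYLINES ==
[[4,2],[7,0]]
[[4,2],[7,5],[9,0]]
[[4,2],[7,5],[9,11],[10,0]]
[[4,2],[7,5],[9,11],[10,0],[21,1],[40,0]]
[[4,19],[10,0],[21,1],[40,0]]
[[4,19],[10,0],[21,1],[40,0]]
[[4,19],[10,13],[21,1],[40,0]]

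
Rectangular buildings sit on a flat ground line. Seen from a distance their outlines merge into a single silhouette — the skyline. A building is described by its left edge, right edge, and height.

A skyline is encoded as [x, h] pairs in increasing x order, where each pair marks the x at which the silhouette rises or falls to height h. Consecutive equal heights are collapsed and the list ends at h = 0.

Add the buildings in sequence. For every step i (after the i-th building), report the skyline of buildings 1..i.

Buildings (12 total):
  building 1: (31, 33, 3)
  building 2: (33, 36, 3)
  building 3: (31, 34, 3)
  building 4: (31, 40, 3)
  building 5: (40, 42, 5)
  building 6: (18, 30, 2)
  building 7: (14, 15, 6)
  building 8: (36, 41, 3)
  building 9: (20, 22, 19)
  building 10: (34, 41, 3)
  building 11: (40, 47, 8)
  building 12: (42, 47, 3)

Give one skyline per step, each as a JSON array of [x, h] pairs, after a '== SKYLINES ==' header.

== SKYLINES ==
[[31,3],[33,0]]
[[31,3],[36,0]]
[[31,3],[36,0]]
[[31,3],[40,0]]
[[31,3],[40,5],[42,0]]
[[18,2],[30,0],[31,3],[40,5],[42,0]]
[[14,6],[15,0],[18,2],[30,0],[31,3],[40,5],[42,0]]
[[14,6],[15,0],[18,2],[30,0],[31,3],[40,5],[42,0]]
[[14,6],[15,0],[18,2],[20,19],[22,2],[30,0],[31,3],[40,5],[42,0]]
[[14,6],[15,0],[18,2],[20,19],[22,2],[30,0],[31,3],[40,5],[42,0]]
[[14,6],[15,0],[18,2],[20,19],[22,2],[30,0],[31,3],[40,8],[47,0]]
[[14,6],[15,0],[18,2],[20,19],[22,2],[30,0],[31,3],[40,8],[47,0]]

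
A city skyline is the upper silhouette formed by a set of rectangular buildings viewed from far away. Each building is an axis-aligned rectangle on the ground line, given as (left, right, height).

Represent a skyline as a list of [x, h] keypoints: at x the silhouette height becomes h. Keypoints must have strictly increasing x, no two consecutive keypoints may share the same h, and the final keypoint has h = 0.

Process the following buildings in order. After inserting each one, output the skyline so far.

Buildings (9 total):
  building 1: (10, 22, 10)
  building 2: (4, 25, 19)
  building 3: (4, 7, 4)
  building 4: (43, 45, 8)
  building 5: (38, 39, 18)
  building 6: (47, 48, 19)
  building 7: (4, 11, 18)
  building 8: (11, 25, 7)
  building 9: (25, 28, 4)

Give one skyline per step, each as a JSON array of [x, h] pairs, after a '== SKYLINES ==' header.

== SKYLINES ==
[[10,10],[22,0]]
[[4,19],[25,0]]
[[4,19],[25,0]]
[[4,19],[25,0],[43,8],[45,0]]
[[4,19],[25,0],[38,18],[39,0],[43,8],[45,0]]
[[4,19],[25,0],[38,18],[39,0],[43,8],[45,0],[47,19],[48,0]]
[[4,19],[25,0],[38,18],[39,0],[43,8],[45,0],[47,19],[48,0]]
[[4,19],[25,0],[38,18],[39,0],[43,8],[45,0],[47,19],[48,0]]
[[4,19],[25,4],[28,0],[38,18],[39,0],[43,8],[45,0],[47,19],[48,0]]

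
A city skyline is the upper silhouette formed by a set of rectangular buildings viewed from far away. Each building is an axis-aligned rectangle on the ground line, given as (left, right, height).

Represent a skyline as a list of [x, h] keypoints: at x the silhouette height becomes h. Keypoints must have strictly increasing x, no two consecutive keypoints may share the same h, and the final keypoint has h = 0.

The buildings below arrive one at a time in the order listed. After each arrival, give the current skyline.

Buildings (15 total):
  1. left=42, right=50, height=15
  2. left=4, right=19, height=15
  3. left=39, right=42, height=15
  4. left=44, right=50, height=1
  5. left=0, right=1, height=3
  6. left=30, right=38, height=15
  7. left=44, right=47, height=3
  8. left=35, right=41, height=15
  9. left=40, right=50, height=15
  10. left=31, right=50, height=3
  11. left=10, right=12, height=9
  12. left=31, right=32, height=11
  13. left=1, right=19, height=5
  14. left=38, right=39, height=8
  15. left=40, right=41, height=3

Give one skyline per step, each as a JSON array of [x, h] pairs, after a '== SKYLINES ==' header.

== SKYLINES ==
[[42,15],[50,0]]
[[4,15],[19,0],[42,15],[50,0]]
[[4,15],[19,0],[39,15],[50,0]]
[[4,15],[19,0],[39,15],[50,0]]
[[0,3],[1,0],[4,15],[19,0],[39,15],[50,0]]
[[0,3],[1,0],[4,15],[19,0],[30,15],[38,0],[39,15],[50,0]]
[[0,3],[1,0],[4,15],[19,0],[30,15],[38,0],[39,15],[50,0]]
[[0,3],[1,0],[4,15],[19,0],[30,15],[50,0]]
[[0,3],[1,0],[4,15],[19,0],[30,15],[50,0]]
[[0,3],[1,0],[4,15],[19,0],[30,15],[50,0]]
[[0,3],[1,0],[4,15],[19,0],[30,15],[50,0]]
[[0,3],[1,0],[4,15],[19,0],[30,15],[50,0]]
[[0,3],[1,5],[4,15],[19,0],[30,15],[50,0]]
[[0,3],[1,5],[4,15],[19,0],[30,15],[50,0]]
[[0,3],[1,5],[4,15],[19,0],[30,15],[50,0]]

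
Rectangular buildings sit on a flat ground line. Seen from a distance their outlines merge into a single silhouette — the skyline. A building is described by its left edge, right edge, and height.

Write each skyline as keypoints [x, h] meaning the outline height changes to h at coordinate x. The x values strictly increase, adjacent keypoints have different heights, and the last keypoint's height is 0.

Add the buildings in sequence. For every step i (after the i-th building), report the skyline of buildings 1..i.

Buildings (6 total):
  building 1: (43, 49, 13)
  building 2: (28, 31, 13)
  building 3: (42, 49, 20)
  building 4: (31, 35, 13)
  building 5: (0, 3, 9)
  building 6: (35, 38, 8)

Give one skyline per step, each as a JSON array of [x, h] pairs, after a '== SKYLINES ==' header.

== SKYLINES ==
[[43,13],[49,0]]
[[28,13],[31,0],[43,13],[49,0]]
[[28,13],[31,0],[42,20],[49,0]]
[[28,13],[35,0],[42,20],[49,0]]
[[0,9],[3,0],[28,13],[35,0],[42,20],[49,0]]
[[0,9],[3,0],[28,13],[35,8],[38,0],[42,20],[49,0]]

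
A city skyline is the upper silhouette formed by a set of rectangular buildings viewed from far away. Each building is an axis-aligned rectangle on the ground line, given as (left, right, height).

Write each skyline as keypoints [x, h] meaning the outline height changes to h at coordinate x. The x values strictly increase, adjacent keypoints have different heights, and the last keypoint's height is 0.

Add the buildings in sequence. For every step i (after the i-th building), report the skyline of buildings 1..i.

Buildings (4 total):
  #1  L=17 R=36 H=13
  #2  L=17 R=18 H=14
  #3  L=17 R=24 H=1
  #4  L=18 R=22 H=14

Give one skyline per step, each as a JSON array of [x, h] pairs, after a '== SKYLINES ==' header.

== SKYLINES ==
[[17,13],[36,0]]
[[17,14],[18,13],[36,0]]
[[17,14],[18,13],[36,0]]
[[17,14],[22,13],[36,0]]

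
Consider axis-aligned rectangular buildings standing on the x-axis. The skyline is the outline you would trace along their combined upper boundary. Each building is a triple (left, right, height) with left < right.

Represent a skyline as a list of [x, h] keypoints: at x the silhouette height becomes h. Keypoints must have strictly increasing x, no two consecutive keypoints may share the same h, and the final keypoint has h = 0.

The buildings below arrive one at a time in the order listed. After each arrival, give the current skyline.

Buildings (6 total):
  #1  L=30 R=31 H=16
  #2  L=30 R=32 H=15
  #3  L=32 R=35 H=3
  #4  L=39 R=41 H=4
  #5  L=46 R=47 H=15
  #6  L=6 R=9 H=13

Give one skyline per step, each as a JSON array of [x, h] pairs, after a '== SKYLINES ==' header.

== SKYLINES ==
[[30,16],[31,0]]
[[30,16],[31,15],[32,0]]
[[30,16],[31,15],[32,3],[35,0]]
[[30,16],[31,15],[32,3],[35,0],[39,4],[41,0]]
[[30,16],[31,15],[32,3],[35,0],[39,4],[41,0],[46,15],[47,0]]
[[6,13],[9,0],[30,16],[31,15],[32,3],[35,0],[39,4],[41,0],[46,15],[47,0]]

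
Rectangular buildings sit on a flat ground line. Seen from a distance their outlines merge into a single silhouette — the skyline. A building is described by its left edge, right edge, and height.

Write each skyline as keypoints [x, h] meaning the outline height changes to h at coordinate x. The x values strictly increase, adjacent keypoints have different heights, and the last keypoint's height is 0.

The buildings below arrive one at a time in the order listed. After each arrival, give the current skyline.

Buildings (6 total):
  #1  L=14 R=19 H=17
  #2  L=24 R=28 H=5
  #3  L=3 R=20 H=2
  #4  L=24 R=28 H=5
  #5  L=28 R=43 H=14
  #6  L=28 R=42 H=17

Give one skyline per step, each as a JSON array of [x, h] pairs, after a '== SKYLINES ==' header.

== SKYLINES ==
[[14,17],[19,0]]
[[14,17],[19,0],[24,5],[28,0]]
[[3,2],[14,17],[19,2],[20,0],[24,5],[28,0]]
[[3,2],[14,17],[19,2],[20,0],[24,5],[28,0]]
[[3,2],[14,17],[19,2],[20,0],[24,5],[28,14],[43,0]]
[[3,2],[14,17],[19,2],[20,0],[24,5],[28,17],[42,14],[43,0]]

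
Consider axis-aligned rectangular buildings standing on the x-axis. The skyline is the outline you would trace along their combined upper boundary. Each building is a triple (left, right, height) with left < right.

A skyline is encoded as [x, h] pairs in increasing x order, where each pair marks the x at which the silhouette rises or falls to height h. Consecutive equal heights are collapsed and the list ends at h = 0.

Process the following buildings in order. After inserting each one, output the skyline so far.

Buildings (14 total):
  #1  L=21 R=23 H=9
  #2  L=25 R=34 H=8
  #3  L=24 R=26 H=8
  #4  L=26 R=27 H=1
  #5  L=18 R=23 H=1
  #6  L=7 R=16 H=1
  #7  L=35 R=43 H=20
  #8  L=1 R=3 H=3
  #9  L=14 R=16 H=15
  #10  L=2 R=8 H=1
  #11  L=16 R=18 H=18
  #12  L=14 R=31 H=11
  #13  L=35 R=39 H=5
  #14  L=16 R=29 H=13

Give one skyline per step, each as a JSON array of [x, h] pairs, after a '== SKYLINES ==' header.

== SKYLINES ==
[[21,9],[23,0]]
[[21,9],[23,0],[25,8],[34,0]]
[[21,9],[23,0],[24,8],[34,0]]
[[21,9],[23,0],[24,8],[34,0]]
[[18,1],[21,9],[23,0],[24,8],[34,0]]
[[7,1],[16,0],[18,1],[21,9],[23,0],[24,8],[34,0]]
[[7,1],[16,0],[18,1],[21,9],[23,0],[24,8],[34,0],[35,20],[43,0]]
[[1,3],[3,0],[7,1],[16,0],[18,1],[21,9],[23,0],[24,8],[34,0],[35,20],[43,0]]
[[1,3],[3,0],[7,1],[14,15],[16,0],[18,1],[21,9],[23,0],[24,8],[34,0],[35,20],[43,0]]
[[1,3],[3,1],[14,15],[16,0],[18,1],[21,9],[23,0],[24,8],[34,0],[35,20],[43,0]]
[[1,3],[3,1],[14,15],[16,18],[18,1],[21,9],[23,0],[24,8],[34,0],[35,20],[43,0]]
[[1,3],[3,1],[14,15],[16,18],[18,11],[31,8],[34,0],[35,20],[43,0]]
[[1,3],[3,1],[14,15],[16,18],[18,11],[31,8],[34,0],[35,20],[43,0]]
[[1,3],[3,1],[14,15],[16,18],[18,13],[29,11],[31,8],[34,0],[35,20],[43,0]]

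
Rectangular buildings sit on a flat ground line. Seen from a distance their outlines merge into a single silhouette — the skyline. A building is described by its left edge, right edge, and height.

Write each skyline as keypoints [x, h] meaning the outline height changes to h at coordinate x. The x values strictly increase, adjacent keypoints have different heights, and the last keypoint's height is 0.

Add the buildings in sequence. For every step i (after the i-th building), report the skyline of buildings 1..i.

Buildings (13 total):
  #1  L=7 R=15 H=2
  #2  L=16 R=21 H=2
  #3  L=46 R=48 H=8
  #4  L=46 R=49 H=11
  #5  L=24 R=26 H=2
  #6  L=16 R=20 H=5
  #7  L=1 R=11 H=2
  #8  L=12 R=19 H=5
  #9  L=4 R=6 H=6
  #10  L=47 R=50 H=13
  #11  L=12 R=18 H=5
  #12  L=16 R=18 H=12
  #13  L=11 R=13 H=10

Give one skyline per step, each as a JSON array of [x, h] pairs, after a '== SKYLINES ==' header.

== SKYLINES ==
[[7,2],[15,0]]
[[7,2],[15,0],[16,2],[21,0]]
[[7,2],[15,0],[16,2],[21,0],[46,8],[48,0]]
[[7,2],[15,0],[16,2],[21,0],[46,11],[49,0]]
[[7,2],[15,0],[16,2],[21,0],[24,2],[26,0],[46,11],[49,0]]
[[7,2],[15,0],[16,5],[20,2],[21,0],[24,2],[26,0],[46,11],[49,0]]
[[1,2],[15,0],[16,5],[20,2],[21,0],[24,2],[26,0],[46,11],[49,0]]
[[1,2],[12,5],[20,2],[21,0],[24,2],[26,0],[46,11],[49,0]]
[[1,2],[4,6],[6,2],[12,5],[20,2],[21,0],[24,2],[26,0],[46,11],[49,0]]
[[1,2],[4,6],[6,2],[12,5],[20,2],[21,0],[24,2],[26,0],[46,11],[47,13],[50,0]]
[[1,2],[4,6],[6,2],[12,5],[20,2],[21,0],[24,2],[26,0],[46,11],[47,13],[50,0]]
[[1,2],[4,6],[6,2],[12,5],[16,12],[18,5],[20,2],[21,0],[24,2],[26,0],[46,11],[47,13],[50,0]]
[[1,2],[4,6],[6,2],[11,10],[13,5],[16,12],[18,5],[20,2],[21,0],[24,2],[26,0],[46,11],[47,13],[50,0]]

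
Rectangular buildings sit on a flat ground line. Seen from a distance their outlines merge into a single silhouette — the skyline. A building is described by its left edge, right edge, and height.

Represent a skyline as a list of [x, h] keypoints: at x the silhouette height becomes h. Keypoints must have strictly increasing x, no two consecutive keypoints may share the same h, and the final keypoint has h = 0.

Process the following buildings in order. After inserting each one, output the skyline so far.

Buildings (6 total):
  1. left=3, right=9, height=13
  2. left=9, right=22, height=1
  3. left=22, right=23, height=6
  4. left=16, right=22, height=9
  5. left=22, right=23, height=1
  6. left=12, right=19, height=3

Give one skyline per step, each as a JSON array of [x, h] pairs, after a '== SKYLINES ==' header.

== SKYLINES ==
[[3,13],[9,0]]
[[3,13],[9,1],[22,0]]
[[3,13],[9,1],[22,6],[23,0]]
[[3,13],[9,1],[16,9],[22,6],[23,0]]
[[3,13],[9,1],[16,9],[22,6],[23,0]]
[[3,13],[9,1],[12,3],[16,9],[22,6],[23,0]]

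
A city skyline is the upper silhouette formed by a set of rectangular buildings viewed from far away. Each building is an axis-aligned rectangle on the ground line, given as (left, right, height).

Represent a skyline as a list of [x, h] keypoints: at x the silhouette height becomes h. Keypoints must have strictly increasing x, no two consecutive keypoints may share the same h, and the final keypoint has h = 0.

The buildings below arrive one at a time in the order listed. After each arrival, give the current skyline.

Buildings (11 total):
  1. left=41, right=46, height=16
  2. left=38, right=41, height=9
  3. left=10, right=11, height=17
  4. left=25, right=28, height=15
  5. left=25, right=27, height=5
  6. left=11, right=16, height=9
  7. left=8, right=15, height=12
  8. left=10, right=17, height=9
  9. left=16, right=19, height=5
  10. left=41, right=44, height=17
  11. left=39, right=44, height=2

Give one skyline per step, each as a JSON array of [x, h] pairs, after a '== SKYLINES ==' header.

== SKYLINES ==
[[41,16],[46,0]]
[[38,9],[41,16],[46,0]]
[[10,17],[11,0],[38,9],[41,16],[46,0]]
[[10,17],[11,0],[25,15],[28,0],[38,9],[41,16],[46,0]]
[[10,17],[11,0],[25,15],[28,0],[38,9],[41,16],[46,0]]
[[10,17],[11,9],[16,0],[25,15],[28,0],[38,9],[41,16],[46,0]]
[[8,12],[10,17],[11,12],[15,9],[16,0],[25,15],[28,0],[38,9],[41,16],[46,0]]
[[8,12],[10,17],[11,12],[15,9],[17,0],[25,15],[28,0],[38,9],[41,16],[46,0]]
[[8,12],[10,17],[11,12],[15,9],[17,5],[19,0],[25,15],[28,0],[38,9],[41,16],[46,0]]
[[8,12],[10,17],[11,12],[15,9],[17,5],[19,0],[25,15],[28,0],[38,9],[41,17],[44,16],[46,0]]
[[8,12],[10,17],[11,12],[15,9],[17,5],[19,0],[25,15],[28,0],[38,9],[41,17],[44,16],[46,0]]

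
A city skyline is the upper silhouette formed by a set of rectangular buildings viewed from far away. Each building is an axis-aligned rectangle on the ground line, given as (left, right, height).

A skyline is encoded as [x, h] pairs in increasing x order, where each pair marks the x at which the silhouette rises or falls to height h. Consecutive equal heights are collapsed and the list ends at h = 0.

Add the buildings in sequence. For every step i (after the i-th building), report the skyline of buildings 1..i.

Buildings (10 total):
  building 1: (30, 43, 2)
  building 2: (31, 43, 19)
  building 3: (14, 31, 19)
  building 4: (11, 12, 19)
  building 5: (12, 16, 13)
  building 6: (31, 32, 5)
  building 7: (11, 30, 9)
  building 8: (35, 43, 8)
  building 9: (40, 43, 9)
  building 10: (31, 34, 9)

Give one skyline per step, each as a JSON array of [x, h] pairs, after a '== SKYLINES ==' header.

== SKYLINES ==
[[30,2],[43,0]]
[[30,2],[31,19],[43,0]]
[[14,19],[43,0]]
[[11,19],[12,0],[14,19],[43,0]]
[[11,19],[12,13],[14,19],[43,0]]
[[11,19],[12,13],[14,19],[43,0]]
[[11,19],[12,13],[14,19],[43,0]]
[[11,19],[12,13],[14,19],[43,0]]
[[11,19],[12,13],[14,19],[43,0]]
[[11,19],[12,13],[14,19],[43,0]]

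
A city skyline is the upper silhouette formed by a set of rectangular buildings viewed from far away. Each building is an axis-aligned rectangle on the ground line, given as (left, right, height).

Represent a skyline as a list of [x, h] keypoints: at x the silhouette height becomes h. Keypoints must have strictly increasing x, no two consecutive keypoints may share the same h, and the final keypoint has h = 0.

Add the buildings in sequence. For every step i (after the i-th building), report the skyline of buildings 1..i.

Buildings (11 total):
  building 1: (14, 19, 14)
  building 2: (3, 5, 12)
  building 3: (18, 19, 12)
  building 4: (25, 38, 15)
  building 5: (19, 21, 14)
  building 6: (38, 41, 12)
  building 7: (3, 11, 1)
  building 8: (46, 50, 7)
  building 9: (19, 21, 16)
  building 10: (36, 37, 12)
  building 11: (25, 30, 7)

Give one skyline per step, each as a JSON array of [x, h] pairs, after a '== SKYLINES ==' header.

== SKYLINES ==
[[14,14],[19,0]]
[[3,12],[5,0],[14,14],[19,0]]
[[3,12],[5,0],[14,14],[19,0]]
[[3,12],[5,0],[14,14],[19,0],[25,15],[38,0]]
[[3,12],[5,0],[14,14],[21,0],[25,15],[38,0]]
[[3,12],[5,0],[14,14],[21,0],[25,15],[38,12],[41,0]]
[[3,12],[5,1],[11,0],[14,14],[21,0],[25,15],[38,12],[41,0]]
[[3,12],[5,1],[11,0],[14,14],[21,0],[25,15],[38,12],[41,0],[46,7],[50,0]]
[[3,12],[5,1],[11,0],[14,14],[19,16],[21,0],[25,15],[38,12],[41,0],[46,7],[50,0]]
[[3,12],[5,1],[11,0],[14,14],[19,16],[21,0],[25,15],[38,12],[41,0],[46,7],[50,0]]
[[3,12],[5,1],[11,0],[14,14],[19,16],[21,0],[25,15],[38,12],[41,0],[46,7],[50,0]]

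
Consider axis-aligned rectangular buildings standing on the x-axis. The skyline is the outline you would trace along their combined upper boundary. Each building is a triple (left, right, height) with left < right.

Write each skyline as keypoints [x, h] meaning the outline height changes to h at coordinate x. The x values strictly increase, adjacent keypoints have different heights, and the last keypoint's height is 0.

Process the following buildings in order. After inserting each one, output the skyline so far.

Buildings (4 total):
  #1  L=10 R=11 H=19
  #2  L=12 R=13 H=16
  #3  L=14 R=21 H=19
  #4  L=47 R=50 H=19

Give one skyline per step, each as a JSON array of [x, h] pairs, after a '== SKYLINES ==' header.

== SKYLINES ==
[[10,19],[11,0]]
[[10,19],[11,0],[12,16],[13,0]]
[[10,19],[11,0],[12,16],[13,0],[14,19],[21,0]]
[[10,19],[11,0],[12,16],[13,0],[14,19],[21,0],[47,19],[50,0]]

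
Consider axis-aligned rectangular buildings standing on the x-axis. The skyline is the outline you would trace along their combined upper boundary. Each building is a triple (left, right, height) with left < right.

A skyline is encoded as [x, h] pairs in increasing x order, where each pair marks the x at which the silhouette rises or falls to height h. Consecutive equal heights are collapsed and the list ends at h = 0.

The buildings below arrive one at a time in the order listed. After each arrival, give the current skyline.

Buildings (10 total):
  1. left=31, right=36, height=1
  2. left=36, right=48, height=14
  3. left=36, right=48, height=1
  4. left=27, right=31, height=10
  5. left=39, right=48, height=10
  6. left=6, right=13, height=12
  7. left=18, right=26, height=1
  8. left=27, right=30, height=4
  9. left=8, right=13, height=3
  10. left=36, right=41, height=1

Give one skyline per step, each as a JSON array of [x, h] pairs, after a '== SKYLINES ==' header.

== SKYLINES ==
[[31,1],[36,0]]
[[31,1],[36,14],[48,0]]
[[31,1],[36,14],[48,0]]
[[27,10],[31,1],[36,14],[48,0]]
[[27,10],[31,1],[36,14],[48,0]]
[[6,12],[13,0],[27,10],[31,1],[36,14],[48,0]]
[[6,12],[13,0],[18,1],[26,0],[27,10],[31,1],[36,14],[48,0]]
[[6,12],[13,0],[18,1],[26,0],[27,10],[31,1],[36,14],[48,0]]
[[6,12],[13,0],[18,1],[26,0],[27,10],[31,1],[36,14],[48,0]]
[[6,12],[13,0],[18,1],[26,0],[27,10],[31,1],[36,14],[48,0]]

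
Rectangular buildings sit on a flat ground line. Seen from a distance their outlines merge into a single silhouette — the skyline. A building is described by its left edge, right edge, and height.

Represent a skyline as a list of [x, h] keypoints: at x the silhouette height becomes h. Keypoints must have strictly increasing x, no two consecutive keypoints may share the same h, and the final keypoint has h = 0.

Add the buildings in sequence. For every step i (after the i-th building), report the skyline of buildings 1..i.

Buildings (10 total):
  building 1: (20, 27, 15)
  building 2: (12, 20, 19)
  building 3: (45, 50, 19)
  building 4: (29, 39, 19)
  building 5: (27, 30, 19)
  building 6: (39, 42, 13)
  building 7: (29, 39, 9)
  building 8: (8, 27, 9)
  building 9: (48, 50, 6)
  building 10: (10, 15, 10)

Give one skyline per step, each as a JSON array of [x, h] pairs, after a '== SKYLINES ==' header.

== SKYLINES ==
[[20,15],[27,0]]
[[12,19],[20,15],[27,0]]
[[12,19],[20,15],[27,0],[45,19],[50,0]]
[[12,19],[20,15],[27,0],[29,19],[39,0],[45,19],[50,0]]
[[12,19],[20,15],[27,19],[39,0],[45,19],[50,0]]
[[12,19],[20,15],[27,19],[39,13],[42,0],[45,19],[50,0]]
[[12,19],[20,15],[27,19],[39,13],[42,0],[45,19],[50,0]]
[[8,9],[12,19],[20,15],[27,19],[39,13],[42,0],[45,19],[50,0]]
[[8,9],[12,19],[20,15],[27,19],[39,13],[42,0],[45,19],[50,0]]
[[8,9],[10,10],[12,19],[20,15],[27,19],[39,13],[42,0],[45,19],[50,0]]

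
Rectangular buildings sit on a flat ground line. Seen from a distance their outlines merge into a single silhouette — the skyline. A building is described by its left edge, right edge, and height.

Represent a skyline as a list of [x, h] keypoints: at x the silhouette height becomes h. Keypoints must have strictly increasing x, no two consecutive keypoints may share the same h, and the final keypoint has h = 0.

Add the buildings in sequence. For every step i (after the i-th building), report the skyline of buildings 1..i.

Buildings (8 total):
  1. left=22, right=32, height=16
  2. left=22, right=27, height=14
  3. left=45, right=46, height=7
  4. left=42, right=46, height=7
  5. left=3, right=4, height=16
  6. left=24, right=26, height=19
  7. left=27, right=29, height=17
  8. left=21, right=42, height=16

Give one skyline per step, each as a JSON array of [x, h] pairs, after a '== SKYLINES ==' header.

== SKYLINES ==
[[22,16],[32,0]]
[[22,16],[32,0]]
[[22,16],[32,0],[45,7],[46,0]]
[[22,16],[32,0],[42,7],[46,0]]
[[3,16],[4,0],[22,16],[32,0],[42,7],[46,0]]
[[3,16],[4,0],[22,16],[24,19],[26,16],[32,0],[42,7],[46,0]]
[[3,16],[4,0],[22,16],[24,19],[26,16],[27,17],[29,16],[32,0],[42,7],[46,0]]
[[3,16],[4,0],[21,16],[24,19],[26,16],[27,17],[29,16],[42,7],[46,0]]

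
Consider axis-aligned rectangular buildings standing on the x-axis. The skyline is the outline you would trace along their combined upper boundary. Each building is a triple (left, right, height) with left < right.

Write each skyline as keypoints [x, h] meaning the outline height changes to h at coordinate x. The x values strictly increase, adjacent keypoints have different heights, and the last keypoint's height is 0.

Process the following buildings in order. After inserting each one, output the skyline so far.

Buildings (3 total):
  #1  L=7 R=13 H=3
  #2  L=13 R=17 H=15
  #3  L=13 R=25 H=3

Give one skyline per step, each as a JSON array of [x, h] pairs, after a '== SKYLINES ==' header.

== SKYLINES ==
[[7,3],[13,0]]
[[7,3],[13,15],[17,0]]
[[7,3],[13,15],[17,3],[25,0]]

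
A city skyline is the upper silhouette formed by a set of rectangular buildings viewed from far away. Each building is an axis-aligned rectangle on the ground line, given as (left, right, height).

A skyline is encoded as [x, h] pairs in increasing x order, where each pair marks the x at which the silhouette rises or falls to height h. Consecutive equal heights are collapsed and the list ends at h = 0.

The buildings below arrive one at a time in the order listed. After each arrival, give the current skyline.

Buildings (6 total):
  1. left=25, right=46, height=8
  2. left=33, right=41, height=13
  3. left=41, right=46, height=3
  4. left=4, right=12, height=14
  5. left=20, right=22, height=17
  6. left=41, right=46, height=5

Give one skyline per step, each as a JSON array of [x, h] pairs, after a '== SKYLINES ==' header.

== SKYLINES ==
[[25,8],[46,0]]
[[25,8],[33,13],[41,8],[46,0]]
[[25,8],[33,13],[41,8],[46,0]]
[[4,14],[12,0],[25,8],[33,13],[41,8],[46,0]]
[[4,14],[12,0],[20,17],[22,0],[25,8],[33,13],[41,8],[46,0]]
[[4,14],[12,0],[20,17],[22,0],[25,8],[33,13],[41,8],[46,0]]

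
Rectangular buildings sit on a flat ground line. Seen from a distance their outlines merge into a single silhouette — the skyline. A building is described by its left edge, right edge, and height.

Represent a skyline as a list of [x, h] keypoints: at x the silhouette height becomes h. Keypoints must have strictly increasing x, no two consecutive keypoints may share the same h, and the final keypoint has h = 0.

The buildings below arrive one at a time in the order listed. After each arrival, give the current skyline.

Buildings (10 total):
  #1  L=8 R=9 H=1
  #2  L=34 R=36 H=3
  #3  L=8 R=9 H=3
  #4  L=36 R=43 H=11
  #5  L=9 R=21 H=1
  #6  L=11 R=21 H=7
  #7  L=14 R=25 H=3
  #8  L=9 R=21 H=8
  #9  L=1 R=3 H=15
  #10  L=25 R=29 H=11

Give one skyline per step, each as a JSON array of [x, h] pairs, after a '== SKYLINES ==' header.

== SKYLINES ==
[[8,1],[9,0]]
[[8,1],[9,0],[34,3],[36,0]]
[[8,3],[9,0],[34,3],[36,0]]
[[8,3],[9,0],[34,3],[36,11],[43,0]]
[[8,3],[9,1],[21,0],[34,3],[36,11],[43,0]]
[[8,3],[9,1],[11,7],[21,0],[34,3],[36,11],[43,0]]
[[8,3],[9,1],[11,7],[21,3],[25,0],[34,3],[36,11],[43,0]]
[[8,3],[9,8],[21,3],[25,0],[34,3],[36,11],[43,0]]
[[1,15],[3,0],[8,3],[9,8],[21,3],[25,0],[34,3],[36,11],[43,0]]
[[1,15],[3,0],[8,3],[9,8],[21,3],[25,11],[29,0],[34,3],[36,11],[43,0]]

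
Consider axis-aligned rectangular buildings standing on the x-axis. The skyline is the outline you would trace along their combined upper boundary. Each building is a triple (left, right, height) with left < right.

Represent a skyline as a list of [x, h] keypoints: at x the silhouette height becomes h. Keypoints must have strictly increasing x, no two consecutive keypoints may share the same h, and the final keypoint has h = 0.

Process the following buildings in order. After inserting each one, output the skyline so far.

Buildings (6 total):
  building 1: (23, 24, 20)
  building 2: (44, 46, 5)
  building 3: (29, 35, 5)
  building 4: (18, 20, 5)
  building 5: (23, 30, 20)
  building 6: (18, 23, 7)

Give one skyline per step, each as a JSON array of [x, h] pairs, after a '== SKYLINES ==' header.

== SKYLINES ==
[[23,20],[24,0]]
[[23,20],[24,0],[44,5],[46,0]]
[[23,20],[24,0],[29,5],[35,0],[44,5],[46,0]]
[[18,5],[20,0],[23,20],[24,0],[29,5],[35,0],[44,5],[46,0]]
[[18,5],[20,0],[23,20],[30,5],[35,0],[44,5],[46,0]]
[[18,7],[23,20],[30,5],[35,0],[44,5],[46,0]]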